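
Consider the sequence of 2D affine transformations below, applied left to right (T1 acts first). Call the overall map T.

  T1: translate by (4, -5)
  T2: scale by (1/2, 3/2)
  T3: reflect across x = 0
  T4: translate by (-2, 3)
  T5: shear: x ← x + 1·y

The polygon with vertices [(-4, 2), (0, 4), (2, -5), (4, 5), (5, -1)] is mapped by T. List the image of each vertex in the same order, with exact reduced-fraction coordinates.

image vertices: (-7/2, -3/2), (-5/2, 3/2), (-17, -12), (-3, 3), (-25/2, -6)

T1 translate by (4, -5): (-4, 2) → (0, -3); (0, 4) → (4, -1); (2, -5) → (6, -10); (4, 5) → (8, 0); (5, -1) → (9, -6)
T2 scale by (1/2, 3/2): (0, -3) → (0, -9/2); (4, -1) → (2, -3/2); (6, -10) → (3, -15); (8, 0) → (4, 0); (9, -6) → (9/2, -9)
T3 reflect across x = 0: (0, -9/2) → (0, -9/2); (2, -3/2) → (-2, -3/2); (3, -15) → (-3, -15); (4, 0) → (-4, 0); (9/2, -9) → (-9/2, -9)
T4 translate by (-2, 3): (0, -9/2) → (-2, -3/2); (-2, -3/2) → (-4, 3/2); (-3, -15) → (-5, -12); (-4, 0) → (-6, 3); (-9/2, -9) → (-13/2, -6)
T5 shear: x ← x + 1·y: (-2, -3/2) → (-7/2, -3/2); (-4, 3/2) → (-5/2, 3/2); (-5, -12) → (-17, -12); (-6, 3) → (-3, 3); (-13/2, -6) → (-25/2, -6)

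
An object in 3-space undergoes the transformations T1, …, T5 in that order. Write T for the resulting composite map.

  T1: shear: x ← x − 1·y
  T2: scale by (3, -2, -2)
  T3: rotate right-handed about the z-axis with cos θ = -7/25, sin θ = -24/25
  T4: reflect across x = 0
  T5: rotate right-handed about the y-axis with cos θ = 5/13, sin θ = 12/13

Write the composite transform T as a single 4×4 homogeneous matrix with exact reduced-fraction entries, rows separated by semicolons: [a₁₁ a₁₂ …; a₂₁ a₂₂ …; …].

T = [21/65 27/65 -24/13 0; -72/25 86/25 0 0; -252/325 -324/325 -10/13 0; 0 0 0 1]

T1 = [1 -1 0 0; 0 1 0 0; 0 0 1 0; 0 0 0 1]
T2·T1 = [3 -3 0 0; 0 -2 0 0; 0 0 -2 0; 0 0 0 1]
T3·…·T1 = [-21/25 -27/25 0 0; -72/25 86/25 0 0; 0 0 -2 0; 0 0 0 1]
T4·…·T1 = [21/25 27/25 0 0; -72/25 86/25 0 0; 0 0 -2 0; 0 0 0 1]
T5·…·T1 = [21/65 27/65 -24/13 0; -72/25 86/25 0 0; -252/325 -324/325 -10/13 0; 0 0 0 1]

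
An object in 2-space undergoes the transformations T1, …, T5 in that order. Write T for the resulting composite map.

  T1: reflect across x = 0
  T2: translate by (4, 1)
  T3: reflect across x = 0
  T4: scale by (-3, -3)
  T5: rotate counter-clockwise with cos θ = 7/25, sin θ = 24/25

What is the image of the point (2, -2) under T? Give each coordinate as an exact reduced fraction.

T1 reflect across x = 0: (2, -2) → (-2, -2)
T2 translate by (4, 1): (-2, -2) → (2, -1)
T3 reflect across x = 0: (2, -1) → (-2, -1)
T4 scale by (-3, -3): (-2, -1) → (6, 3)
T5 rotate counter-clockwise with cos θ = 7/25, sin θ = 24/25: (6, 3) → (-6/5, 33/5)

T(p) = (-6/5, 33/5)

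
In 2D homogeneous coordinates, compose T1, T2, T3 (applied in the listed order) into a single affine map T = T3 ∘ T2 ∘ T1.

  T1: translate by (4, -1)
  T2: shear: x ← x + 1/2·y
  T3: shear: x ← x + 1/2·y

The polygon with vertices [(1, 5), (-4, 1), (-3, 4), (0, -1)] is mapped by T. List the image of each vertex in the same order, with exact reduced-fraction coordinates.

T1 translate by (4, -1): (1, 5) → (5, 4); (-4, 1) → (0, 0); (-3, 4) → (1, 3); (0, -1) → (4, -2)
T2 shear: x ← x + 1/2·y: (5, 4) → (7, 4); (0, 0) → (0, 0); (1, 3) → (5/2, 3); (4, -2) → (3, -2)
T3 shear: x ← x + 1/2·y: (7, 4) → (9, 4); (0, 0) → (0, 0); (5/2, 3) → (4, 3); (3, -2) → (2, -2)

image vertices: (9, 4), (0, 0), (4, 3), (2, -2)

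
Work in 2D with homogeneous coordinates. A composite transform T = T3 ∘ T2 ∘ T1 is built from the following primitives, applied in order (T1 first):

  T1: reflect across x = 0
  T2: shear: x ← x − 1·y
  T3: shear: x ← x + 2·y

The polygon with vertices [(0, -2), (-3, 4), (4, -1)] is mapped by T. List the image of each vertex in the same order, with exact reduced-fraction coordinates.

T1 reflect across x = 0: (0, -2) → (0, -2); (-3, 4) → (3, 4); (4, -1) → (-4, -1)
T2 shear: x ← x − 1·y: (0, -2) → (2, -2); (3, 4) → (-1, 4); (-4, -1) → (-3, -1)
T3 shear: x ← x + 2·y: (2, -2) → (-2, -2); (-1, 4) → (7, 4); (-3, -1) → (-5, -1)

image vertices: (-2, -2), (7, 4), (-5, -1)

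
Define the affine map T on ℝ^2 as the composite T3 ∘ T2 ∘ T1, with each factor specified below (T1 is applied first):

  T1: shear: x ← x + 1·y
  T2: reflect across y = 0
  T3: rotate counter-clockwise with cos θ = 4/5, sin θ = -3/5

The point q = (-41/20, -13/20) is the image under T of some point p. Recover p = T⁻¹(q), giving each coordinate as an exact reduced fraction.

p = (-3, 7/4)

T1 = [1 1 0; 0 1 0; 0 0 1]
T2·T1 = [1 1 0; 0 -1 0; 0 0 1]
T3·…·T1 = [4/5 1/5 0; -3/5 -7/5 0; 0 0 1]
det M = -1; M⁻¹ = [7/5 1/5 0; -3/5 -4/5 0; 0 0 1]
M⁻¹ · (-41/20, -13/20)ᵀ = (-3, 7/4)ᵀ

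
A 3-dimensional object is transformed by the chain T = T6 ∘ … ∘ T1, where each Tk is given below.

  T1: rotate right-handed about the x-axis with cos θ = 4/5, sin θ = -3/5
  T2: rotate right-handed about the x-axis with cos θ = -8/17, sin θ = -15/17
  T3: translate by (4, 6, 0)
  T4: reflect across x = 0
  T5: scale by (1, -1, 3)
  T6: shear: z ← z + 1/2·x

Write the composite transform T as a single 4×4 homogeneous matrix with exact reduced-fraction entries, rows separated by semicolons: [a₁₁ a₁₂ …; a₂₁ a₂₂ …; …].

T = [-1 0 0 -4; 0 77/85 -36/85 -6; -1/2 -108/85 -231/85 -2; 0 0 0 1]

T1 = [1 0 0 0; 0 4/5 3/5 0; 0 -3/5 4/5 0; 0 0 0 1]
T2·T1 = [1 0 0 0; 0 -77/85 36/85 0; 0 -36/85 -77/85 0; 0 0 0 1]
T3·…·T1 = [1 0 0 4; 0 -77/85 36/85 6; 0 -36/85 -77/85 0; 0 0 0 1]
T4·…·T1 = [-1 0 0 -4; 0 -77/85 36/85 6; 0 -36/85 -77/85 0; 0 0 0 1]
T5·…·T1 = [-1 0 0 -4; 0 77/85 -36/85 -6; 0 -108/85 -231/85 0; 0 0 0 1]
T6·…·T1 = [-1 0 0 -4; 0 77/85 -36/85 -6; -1/2 -108/85 -231/85 -2; 0 0 0 1]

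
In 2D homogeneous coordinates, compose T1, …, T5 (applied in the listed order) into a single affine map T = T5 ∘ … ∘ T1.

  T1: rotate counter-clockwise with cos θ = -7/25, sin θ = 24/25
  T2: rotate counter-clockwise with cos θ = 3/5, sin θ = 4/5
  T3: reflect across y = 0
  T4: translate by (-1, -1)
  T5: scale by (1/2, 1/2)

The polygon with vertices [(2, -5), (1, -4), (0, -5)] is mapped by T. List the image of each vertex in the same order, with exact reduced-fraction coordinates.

T1 rotate counter-clockwise with cos θ = -7/25, sin θ = 24/25: (2, -5) → (106/25, 83/25); (1, -4) → (89/25, 52/25); (0, -5) → (24/5, 7/5)
T2 rotate counter-clockwise with cos θ = 3/5, sin θ = 4/5: (106/25, 83/25) → (-14/125, 673/125); (89/25, 52/25) → (59/125, 512/125); (24/5, 7/5) → (44/25, 117/25)
T3 reflect across y = 0: (-14/125, 673/125) → (-14/125, -673/125); (59/125, 512/125) → (59/125, -512/125); (44/25, 117/25) → (44/25, -117/25)
T4 translate by (-1, -1): (-14/125, -673/125) → (-139/125, -798/125); (59/125, -512/125) → (-66/125, -637/125); (44/25, -117/25) → (19/25, -142/25)
T5 scale by (1/2, 1/2): (-139/125, -798/125) → (-139/250, -399/125); (-66/125, -637/125) → (-33/125, -637/250); (19/25, -142/25) → (19/50, -71/25)

image vertices: (-139/250, -399/125), (-33/125, -637/250), (19/50, -71/25)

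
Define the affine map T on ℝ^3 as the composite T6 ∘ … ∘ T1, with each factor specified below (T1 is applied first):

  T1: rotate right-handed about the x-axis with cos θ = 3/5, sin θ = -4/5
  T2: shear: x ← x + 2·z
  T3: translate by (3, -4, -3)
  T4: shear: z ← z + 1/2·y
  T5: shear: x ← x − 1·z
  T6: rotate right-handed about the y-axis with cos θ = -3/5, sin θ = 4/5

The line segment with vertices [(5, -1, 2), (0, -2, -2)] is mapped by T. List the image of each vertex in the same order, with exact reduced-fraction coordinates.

image vertices: (-107/10, -3, -101/10), (-267/25, -34/5, -106/25)

T1 rotate right-handed about the x-axis with cos θ = 3/5, sin θ = -4/5: (5, -1, 2) → (5, 1, 2); (0, -2, -2) → (0, -14/5, 2/5)
T2 shear: x ← x + 2·z: (5, 1, 2) → (9, 1, 2); (0, -14/5, 2/5) → (4/5, -14/5, 2/5)
T3 translate by (3, -4, -3): (9, 1, 2) → (12, -3, -1); (4/5, -14/5, 2/5) → (19/5, -34/5, -13/5)
T4 shear: z ← z + 1/2·y: (12, -3, -1) → (12, -3, -5/2); (19/5, -34/5, -13/5) → (19/5, -34/5, -6)
T5 shear: x ← x − 1·z: (12, -3, -5/2) → (29/2, -3, -5/2); (19/5, -34/5, -6) → (49/5, -34/5, -6)
T6 rotate right-handed about the y-axis with cos θ = -3/5, sin θ = 4/5: (29/2, -3, -5/2) → (-107/10, -3, -101/10); (49/5, -34/5, -6) → (-267/25, -34/5, -106/25)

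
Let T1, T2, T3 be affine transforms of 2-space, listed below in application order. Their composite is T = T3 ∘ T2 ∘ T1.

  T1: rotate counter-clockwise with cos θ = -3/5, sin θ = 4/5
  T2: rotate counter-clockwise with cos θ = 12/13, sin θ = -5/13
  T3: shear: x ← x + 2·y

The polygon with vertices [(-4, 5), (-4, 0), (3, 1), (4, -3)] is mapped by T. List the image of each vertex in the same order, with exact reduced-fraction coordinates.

image vertices: (-183/13, -332/65), (-88/13, -252/65), (47/13, 173/65), (145/13, 60/13)

T1 rotate counter-clockwise with cos θ = -3/5, sin θ = 4/5: (-4, 5) → (-8/5, -31/5); (-4, 0) → (12/5, -16/5); (3, 1) → (-13/5, 9/5); (4, -3) → (0, 5)
T2 rotate counter-clockwise with cos θ = 12/13, sin θ = -5/13: (-8/5, -31/5) → (-251/65, -332/65); (12/5, -16/5) → (64/65, -252/65); (-13/5, 9/5) → (-111/65, 173/65); (0, 5) → (25/13, 60/13)
T3 shear: x ← x + 2·y: (-251/65, -332/65) → (-183/13, -332/65); (64/65, -252/65) → (-88/13, -252/65); (-111/65, 173/65) → (47/13, 173/65); (25/13, 60/13) → (145/13, 60/13)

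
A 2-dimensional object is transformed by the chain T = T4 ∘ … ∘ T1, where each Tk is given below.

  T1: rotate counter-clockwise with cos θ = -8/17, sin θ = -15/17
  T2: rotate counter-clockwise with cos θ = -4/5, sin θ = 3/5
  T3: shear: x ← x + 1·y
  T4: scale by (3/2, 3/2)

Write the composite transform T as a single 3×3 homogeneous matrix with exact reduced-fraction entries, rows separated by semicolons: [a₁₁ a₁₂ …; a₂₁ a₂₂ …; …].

T1 = [-8/17 15/17 0; -15/17 -8/17 0; 0 0 1]
T2·T1 = [77/85 -36/85 0; 36/85 77/85 0; 0 0 1]
T3·…·T1 = [113/85 41/85 0; 36/85 77/85 0; 0 0 1]
T4·…·T1 = [339/170 123/170 0; 54/85 231/170 0; 0 0 1]

T = [339/170 123/170 0; 54/85 231/170 0; 0 0 1]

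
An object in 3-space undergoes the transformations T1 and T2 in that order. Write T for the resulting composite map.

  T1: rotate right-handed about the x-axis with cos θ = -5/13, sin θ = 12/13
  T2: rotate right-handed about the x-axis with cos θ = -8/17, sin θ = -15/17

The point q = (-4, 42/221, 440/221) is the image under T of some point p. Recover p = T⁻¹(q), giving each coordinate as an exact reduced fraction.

p = (-4, 0, 2)

T1 = [1 0 0 0; 0 -5/13 -12/13 0; 0 12/13 -5/13 0; 0 0 0 1]
T2·T1 = [1 0 0 0; 0 220/221 21/221 0; 0 -21/221 220/221 0; 0 0 0 1]
det M = 1; M⁻¹ = [1 0 0 0; 0 220/221 -21/221 0; 0 21/221 220/221 0; 0 0 0 1]
M⁻¹ · (-4, 42/221, 440/221)ᵀ = (-4, 0, 2)ᵀ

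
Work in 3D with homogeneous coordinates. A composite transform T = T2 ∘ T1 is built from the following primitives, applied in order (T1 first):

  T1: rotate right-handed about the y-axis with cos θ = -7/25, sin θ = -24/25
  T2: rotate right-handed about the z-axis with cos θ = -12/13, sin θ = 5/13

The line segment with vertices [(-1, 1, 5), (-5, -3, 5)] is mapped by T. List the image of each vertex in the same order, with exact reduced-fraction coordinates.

T1 rotate right-handed about the y-axis with cos θ = -7/25, sin θ = -24/25: (-1, 1, 5) → (-113/25, 1, -59/25); (-5, -3, 5) → (-17/5, -3, -31/5)
T2 rotate right-handed about the z-axis with cos θ = -12/13, sin θ = 5/13: (-113/25, 1, -59/25) → (1231/325, -173/65, -59/25); (-17/5, -3, -31/5) → (279/65, 19/13, -31/5)

image vertices: (1231/325, -173/65, -59/25), (279/65, 19/13, -31/5)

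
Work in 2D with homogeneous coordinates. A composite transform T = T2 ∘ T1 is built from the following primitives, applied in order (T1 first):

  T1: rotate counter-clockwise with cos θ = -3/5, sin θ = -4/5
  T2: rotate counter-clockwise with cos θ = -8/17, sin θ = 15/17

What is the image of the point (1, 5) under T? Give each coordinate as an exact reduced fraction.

T1 rotate counter-clockwise with cos θ = -3/5, sin θ = -4/5: (1, 5) → (17/5, -19/5)
T2 rotate counter-clockwise with cos θ = -8/17, sin θ = 15/17: (17/5, -19/5) → (149/85, 407/85)

T(p) = (149/85, 407/85)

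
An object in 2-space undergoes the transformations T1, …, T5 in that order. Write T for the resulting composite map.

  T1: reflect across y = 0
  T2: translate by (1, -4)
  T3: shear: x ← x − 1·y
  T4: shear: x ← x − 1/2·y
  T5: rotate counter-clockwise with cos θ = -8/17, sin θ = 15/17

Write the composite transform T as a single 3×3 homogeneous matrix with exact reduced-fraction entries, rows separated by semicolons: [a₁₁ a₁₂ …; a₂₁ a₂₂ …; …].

T = [-8/17 3/17 4/17; 15/17 61/34 137/17; 0 0 1]

T1 = [1 0 0; 0 -1 0; 0 0 1]
T2·T1 = [1 0 1; 0 -1 -4; 0 0 1]
T3·…·T1 = [1 1 5; 0 -1 -4; 0 0 1]
T4·…·T1 = [1 3/2 7; 0 -1 -4; 0 0 1]
T5·…·T1 = [-8/17 3/17 4/17; 15/17 61/34 137/17; 0 0 1]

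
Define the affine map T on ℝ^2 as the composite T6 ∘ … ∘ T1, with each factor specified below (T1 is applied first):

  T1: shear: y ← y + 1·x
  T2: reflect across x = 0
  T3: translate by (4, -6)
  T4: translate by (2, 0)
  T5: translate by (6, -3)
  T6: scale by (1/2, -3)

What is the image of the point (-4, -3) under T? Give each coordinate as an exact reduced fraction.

T(p) = (8, 48)

T1 shear: y ← y + 1·x: (-4, -3) → (-4, -7)
T2 reflect across x = 0: (-4, -7) → (4, -7)
T3 translate by (4, -6): (4, -7) → (8, -13)
T4 translate by (2, 0): (8, -13) → (10, -13)
T5 translate by (6, -3): (10, -13) → (16, -16)
T6 scale by (1/2, -3): (16, -16) → (8, 48)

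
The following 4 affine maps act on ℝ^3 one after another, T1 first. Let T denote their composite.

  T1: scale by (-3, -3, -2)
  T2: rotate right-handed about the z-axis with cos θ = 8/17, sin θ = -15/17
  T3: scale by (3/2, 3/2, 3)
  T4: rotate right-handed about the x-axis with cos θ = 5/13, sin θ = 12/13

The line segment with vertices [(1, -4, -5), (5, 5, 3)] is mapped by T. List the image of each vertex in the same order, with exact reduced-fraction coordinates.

image vertices: (234/17, -10125/442, 5088/221), (-1035/34, 8919/442, 360/221)

T1 scale by (-3, -3, -2): (1, -4, -5) → (-3, 12, 10); (5, 5, 3) → (-15, -15, -6)
T2 rotate right-handed about the z-axis with cos θ = 8/17, sin θ = -15/17: (-3, 12, 10) → (156/17, 141/17, 10); (-15, -15, -6) → (-345/17, 105/17, -6)
T3 scale by (3/2, 3/2, 3): (156/17, 141/17, 10) → (234/17, 423/34, 30); (-345/17, 105/17, -6) → (-1035/34, 315/34, -18)
T4 rotate right-handed about the x-axis with cos θ = 5/13, sin θ = 12/13: (234/17, 423/34, 30) → (234/17, -10125/442, 5088/221); (-1035/34, 315/34, -18) → (-1035/34, 8919/442, 360/221)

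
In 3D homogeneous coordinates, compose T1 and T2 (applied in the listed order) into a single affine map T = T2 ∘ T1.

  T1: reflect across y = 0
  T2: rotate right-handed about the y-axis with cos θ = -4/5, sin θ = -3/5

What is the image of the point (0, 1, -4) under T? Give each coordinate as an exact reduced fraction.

T1 reflect across y = 0: (0, 1, -4) → (0, -1, -4)
T2 rotate right-handed about the y-axis with cos θ = -4/5, sin θ = -3/5: (0, -1, -4) → (12/5, -1, 16/5)

T(p) = (12/5, -1, 16/5)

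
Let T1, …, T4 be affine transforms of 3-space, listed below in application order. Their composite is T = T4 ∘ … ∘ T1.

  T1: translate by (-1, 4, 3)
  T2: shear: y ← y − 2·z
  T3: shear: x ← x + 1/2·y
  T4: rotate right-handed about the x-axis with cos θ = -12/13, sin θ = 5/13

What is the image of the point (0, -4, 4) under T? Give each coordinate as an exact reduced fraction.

T(p) = (-8, 133/13, -154/13)

T1 translate by (-1, 4, 3): (0, -4, 4) → (-1, 0, 7)
T2 shear: y ← y − 2·z: (-1, 0, 7) → (-1, -14, 7)
T3 shear: x ← x + 1/2·y: (-1, -14, 7) → (-8, -14, 7)
T4 rotate right-handed about the x-axis with cos θ = -12/13, sin θ = 5/13: (-8, -14, 7) → (-8, 133/13, -154/13)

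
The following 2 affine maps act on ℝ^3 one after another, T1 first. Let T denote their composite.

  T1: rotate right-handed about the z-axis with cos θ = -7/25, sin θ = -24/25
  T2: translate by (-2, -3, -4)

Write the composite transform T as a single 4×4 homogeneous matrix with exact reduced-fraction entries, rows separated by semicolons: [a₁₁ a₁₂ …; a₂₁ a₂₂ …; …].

T = [-7/25 24/25 0 -2; -24/25 -7/25 0 -3; 0 0 1 -4; 0 0 0 1]

T1 = [-7/25 24/25 0 0; -24/25 -7/25 0 0; 0 0 1 0; 0 0 0 1]
T2·T1 = [-7/25 24/25 0 -2; -24/25 -7/25 0 -3; 0 0 1 -4; 0 0 0 1]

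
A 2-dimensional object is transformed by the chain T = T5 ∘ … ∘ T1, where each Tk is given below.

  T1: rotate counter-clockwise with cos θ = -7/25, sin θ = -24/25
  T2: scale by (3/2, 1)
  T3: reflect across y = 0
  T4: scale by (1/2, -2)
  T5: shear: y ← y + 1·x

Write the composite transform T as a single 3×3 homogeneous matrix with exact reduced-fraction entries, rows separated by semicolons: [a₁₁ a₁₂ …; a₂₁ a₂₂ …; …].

T1 = [-7/25 24/25 0; -24/25 -7/25 0; 0 0 1]
T2·T1 = [-21/50 36/25 0; -24/25 -7/25 0; 0 0 1]
T3·…·T1 = [-21/50 36/25 0; 24/25 7/25 0; 0 0 1]
T4·…·T1 = [-21/100 18/25 0; -48/25 -14/25 0; 0 0 1]
T5·…·T1 = [-21/100 18/25 0; -213/100 4/25 0; 0 0 1]

T = [-21/100 18/25 0; -213/100 4/25 0; 0 0 1]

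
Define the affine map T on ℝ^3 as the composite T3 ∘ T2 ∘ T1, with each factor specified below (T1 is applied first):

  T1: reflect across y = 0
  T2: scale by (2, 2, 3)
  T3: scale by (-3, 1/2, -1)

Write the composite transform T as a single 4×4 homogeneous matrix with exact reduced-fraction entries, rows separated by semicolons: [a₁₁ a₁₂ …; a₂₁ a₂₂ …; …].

T1 = [1 0 0 0; 0 -1 0 0; 0 0 1 0; 0 0 0 1]
T2·T1 = [2 0 0 0; 0 -2 0 0; 0 0 3 0; 0 0 0 1]
T3·…·T1 = [-6 0 0 0; 0 -1 0 0; 0 0 -3 0; 0 0 0 1]

T = [-6 0 0 0; 0 -1 0 0; 0 0 -3 0; 0 0 0 1]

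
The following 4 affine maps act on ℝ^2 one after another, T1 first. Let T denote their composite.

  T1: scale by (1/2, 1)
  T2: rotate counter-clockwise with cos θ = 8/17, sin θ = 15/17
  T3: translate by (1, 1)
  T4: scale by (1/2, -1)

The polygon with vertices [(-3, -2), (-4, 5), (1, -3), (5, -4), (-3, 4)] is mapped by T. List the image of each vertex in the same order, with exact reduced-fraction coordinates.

image vertices: (35/34, 43/34), (-37/17, -27/17), (33/17, -1/34), (97/34, -45/34), (-55/34, -53/34)

T1 scale by (1/2, 1): (-3, -2) → (-3/2, -2); (-4, 5) → (-2, 5); (1, -3) → (1/2, -3); (5, -4) → (5/2, -4); (-3, 4) → (-3/2, 4)
T2 rotate counter-clockwise with cos θ = 8/17, sin θ = 15/17: (-3/2, -2) → (18/17, -77/34); (-2, 5) → (-91/17, 10/17); (1/2, -3) → (49/17, -33/34); (5/2, -4) → (80/17, 11/34); (-3/2, 4) → (-72/17, 19/34)
T3 translate by (1, 1): (18/17, -77/34) → (35/17, -43/34); (-91/17, 10/17) → (-74/17, 27/17); (49/17, -33/34) → (66/17, 1/34); (80/17, 11/34) → (97/17, 45/34); (-72/17, 19/34) → (-55/17, 53/34)
T4 scale by (1/2, -1): (35/17, -43/34) → (35/34, 43/34); (-74/17, 27/17) → (-37/17, -27/17); (66/17, 1/34) → (33/17, -1/34); (97/17, 45/34) → (97/34, -45/34); (-55/17, 53/34) → (-55/34, -53/34)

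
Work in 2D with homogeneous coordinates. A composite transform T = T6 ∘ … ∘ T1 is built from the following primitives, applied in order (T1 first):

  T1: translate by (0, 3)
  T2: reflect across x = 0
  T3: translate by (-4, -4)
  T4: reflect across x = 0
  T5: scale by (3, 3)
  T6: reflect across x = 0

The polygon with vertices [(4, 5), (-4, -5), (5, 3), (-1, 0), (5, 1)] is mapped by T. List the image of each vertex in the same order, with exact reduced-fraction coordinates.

image vertices: (-24, 12), (0, -18), (-27, 6), (-9, -3), (-27, 0)

T1 translate by (0, 3): (4, 5) → (4, 8); (-4, -5) → (-4, -2); (5, 3) → (5, 6); (-1, 0) → (-1, 3); (5, 1) → (5, 4)
T2 reflect across x = 0: (4, 8) → (-4, 8); (-4, -2) → (4, -2); (5, 6) → (-5, 6); (-1, 3) → (1, 3); (5, 4) → (-5, 4)
T3 translate by (-4, -4): (-4, 8) → (-8, 4); (4, -2) → (0, -6); (-5, 6) → (-9, 2); (1, 3) → (-3, -1); (-5, 4) → (-9, 0)
T4 reflect across x = 0: (-8, 4) → (8, 4); (0, -6) → (0, -6); (-9, 2) → (9, 2); (-3, -1) → (3, -1); (-9, 0) → (9, 0)
T5 scale by (3, 3): (8, 4) → (24, 12); (0, -6) → (0, -18); (9, 2) → (27, 6); (3, -1) → (9, -3); (9, 0) → (27, 0)
T6 reflect across x = 0: (24, 12) → (-24, 12); (0, -18) → (0, -18); (27, 6) → (-27, 6); (9, -3) → (-9, -3); (27, 0) → (-27, 0)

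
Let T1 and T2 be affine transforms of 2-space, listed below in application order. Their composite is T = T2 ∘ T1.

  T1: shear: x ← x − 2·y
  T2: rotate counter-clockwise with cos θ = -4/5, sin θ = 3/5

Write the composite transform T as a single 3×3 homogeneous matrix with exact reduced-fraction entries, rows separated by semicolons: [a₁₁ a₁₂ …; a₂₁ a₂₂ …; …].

T1 = [1 -2 0; 0 1 0; 0 0 1]
T2·T1 = [-4/5 1 0; 3/5 -2 0; 0 0 1]

T = [-4/5 1 0; 3/5 -2 0; 0 0 1]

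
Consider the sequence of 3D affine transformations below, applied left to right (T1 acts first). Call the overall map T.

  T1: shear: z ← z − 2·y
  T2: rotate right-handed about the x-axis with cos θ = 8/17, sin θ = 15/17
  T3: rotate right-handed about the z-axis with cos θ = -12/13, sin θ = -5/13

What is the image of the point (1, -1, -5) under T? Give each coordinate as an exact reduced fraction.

T(p) = (-19/221, -529/221, -39/17)

T1 shear: z ← z − 2·y: (1, -1, -5) → (1, -1, -3)
T2 rotate right-handed about the x-axis with cos θ = 8/17, sin θ = 15/17: (1, -1, -3) → (1, 37/17, -39/17)
T3 rotate right-handed about the z-axis with cos θ = -12/13, sin θ = -5/13: (1, 37/17, -39/17) → (-19/221, -529/221, -39/17)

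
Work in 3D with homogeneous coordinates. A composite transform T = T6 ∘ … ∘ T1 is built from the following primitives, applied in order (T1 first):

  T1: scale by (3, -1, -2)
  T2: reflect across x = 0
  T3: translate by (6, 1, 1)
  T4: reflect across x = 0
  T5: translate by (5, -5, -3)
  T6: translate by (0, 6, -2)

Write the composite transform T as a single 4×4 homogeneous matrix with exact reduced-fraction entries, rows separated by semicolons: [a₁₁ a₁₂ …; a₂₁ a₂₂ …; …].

T = [3 0 0 -1; 0 -1 0 2; 0 0 -2 -4; 0 0 0 1]

T1 = [3 0 0 0; 0 -1 0 0; 0 0 -2 0; 0 0 0 1]
T2·T1 = [-3 0 0 0; 0 -1 0 0; 0 0 -2 0; 0 0 0 1]
T3·…·T1 = [-3 0 0 6; 0 -1 0 1; 0 0 -2 1; 0 0 0 1]
T4·…·T1 = [3 0 0 -6; 0 -1 0 1; 0 0 -2 1; 0 0 0 1]
T5·…·T1 = [3 0 0 -1; 0 -1 0 -4; 0 0 -2 -2; 0 0 0 1]
T6·…·T1 = [3 0 0 -1; 0 -1 0 2; 0 0 -2 -4; 0 0 0 1]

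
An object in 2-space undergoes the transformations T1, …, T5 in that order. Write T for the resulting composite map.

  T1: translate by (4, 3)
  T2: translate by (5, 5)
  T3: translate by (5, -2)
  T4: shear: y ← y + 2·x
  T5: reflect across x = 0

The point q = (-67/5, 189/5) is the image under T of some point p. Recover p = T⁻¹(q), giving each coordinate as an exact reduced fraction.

T1 = [1 0 4; 0 1 3; 0 0 1]
T2·T1 = [1 0 9; 0 1 8; 0 0 1]
T3·…·T1 = [1 0 14; 0 1 6; 0 0 1]
T4·…·T1 = [1 0 14; 2 1 34; 0 0 1]
T5·…·T1 = [-1 0 -14; 2 1 34; 0 0 1]
det M = -1; M⁻¹ = [-1 0 -14; 2 1 -6; 0 0 1]
M⁻¹ · (-67/5, 189/5)ᵀ = (-3/5, 5)ᵀ

p = (-3/5, 5)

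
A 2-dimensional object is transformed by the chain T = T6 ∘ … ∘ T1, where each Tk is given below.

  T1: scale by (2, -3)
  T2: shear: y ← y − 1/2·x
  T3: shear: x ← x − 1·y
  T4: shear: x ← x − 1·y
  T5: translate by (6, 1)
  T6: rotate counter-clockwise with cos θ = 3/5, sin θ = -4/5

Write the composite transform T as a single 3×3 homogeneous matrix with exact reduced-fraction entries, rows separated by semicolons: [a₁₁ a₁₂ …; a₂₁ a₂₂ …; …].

T1 = [2 0 0; 0 -3 0; 0 0 1]
T2·T1 = [2 0 0; -1 -3 0; 0 0 1]
T3·…·T1 = [3 3 0; -1 -3 0; 0 0 1]
T4·…·T1 = [4 6 0; -1 -3 0; 0 0 1]
T5·…·T1 = [4 6 6; -1 -3 1; 0 0 1]
T6·…·T1 = [8/5 6/5 22/5; -19/5 -33/5 -21/5; 0 0 1]

T = [8/5 6/5 22/5; -19/5 -33/5 -21/5; 0 0 1]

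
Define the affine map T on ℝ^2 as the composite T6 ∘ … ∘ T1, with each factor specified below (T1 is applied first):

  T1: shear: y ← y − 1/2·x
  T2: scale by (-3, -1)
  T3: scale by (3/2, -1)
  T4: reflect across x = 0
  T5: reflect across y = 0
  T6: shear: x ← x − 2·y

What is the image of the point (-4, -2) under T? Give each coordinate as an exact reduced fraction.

T(p) = (-18, 0)

T1 shear: y ← y − 1/2·x: (-4, -2) → (-4, 0)
T2 scale by (-3, -1): (-4, 0) → (12, 0)
T3 scale by (3/2, -1): (12, 0) → (18, 0)
T4 reflect across x = 0: (18, 0) → (-18, 0)
T5 reflect across y = 0: (-18, 0) → (-18, 0)
T6 shear: x ← x − 2·y: (-18, 0) → (-18, 0)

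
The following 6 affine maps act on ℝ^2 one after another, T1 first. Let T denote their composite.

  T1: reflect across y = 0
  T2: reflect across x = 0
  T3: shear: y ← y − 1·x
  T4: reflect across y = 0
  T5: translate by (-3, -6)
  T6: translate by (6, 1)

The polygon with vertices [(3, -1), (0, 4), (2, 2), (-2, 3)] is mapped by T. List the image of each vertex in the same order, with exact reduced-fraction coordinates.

T1 reflect across y = 0: (3, -1) → (3, 1); (0, 4) → (0, -4); (2, 2) → (2, -2); (-2, 3) → (-2, -3)
T2 reflect across x = 0: (3, 1) → (-3, 1); (0, -4) → (0, -4); (2, -2) → (-2, -2); (-2, -3) → (2, -3)
T3 shear: y ← y − 1·x: (-3, 1) → (-3, 4); (0, -4) → (0, -4); (-2, -2) → (-2, 0); (2, -3) → (2, -5)
T4 reflect across y = 0: (-3, 4) → (-3, -4); (0, -4) → (0, 4); (-2, 0) → (-2, 0); (2, -5) → (2, 5)
T5 translate by (-3, -6): (-3, -4) → (-6, -10); (0, 4) → (-3, -2); (-2, 0) → (-5, -6); (2, 5) → (-1, -1)
T6 translate by (6, 1): (-6, -10) → (0, -9); (-3, -2) → (3, -1); (-5, -6) → (1, -5); (-1, -1) → (5, 0)

image vertices: (0, -9), (3, -1), (1, -5), (5, 0)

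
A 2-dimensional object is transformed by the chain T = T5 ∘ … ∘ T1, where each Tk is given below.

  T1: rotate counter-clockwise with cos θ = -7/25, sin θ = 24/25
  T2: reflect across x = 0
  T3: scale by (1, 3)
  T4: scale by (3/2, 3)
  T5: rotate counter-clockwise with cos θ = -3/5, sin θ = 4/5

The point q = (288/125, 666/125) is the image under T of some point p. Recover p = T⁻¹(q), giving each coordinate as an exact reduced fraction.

p = (0, 2)

T1 = [-7/25 -24/25 0; 24/25 -7/25 0; 0 0 1]
T2·T1 = [7/25 24/25 0; 24/25 -7/25 0; 0 0 1]
T3·…·T1 = [7/25 24/25 0; 72/25 -21/25 0; 0 0 1]
T4·…·T1 = [21/50 36/25 0; 216/25 -63/25 0; 0 0 1]
T5·…·T1 = [-1791/250 144/125 0; -606/125 333/125 0; 0 0 1]
det M = -27/2; M⁻¹ = [-74/375 32/375 0; -404/1125 199/375 0; 0 0 1]
M⁻¹ · (288/125, 666/125)ᵀ = (0, 2)ᵀ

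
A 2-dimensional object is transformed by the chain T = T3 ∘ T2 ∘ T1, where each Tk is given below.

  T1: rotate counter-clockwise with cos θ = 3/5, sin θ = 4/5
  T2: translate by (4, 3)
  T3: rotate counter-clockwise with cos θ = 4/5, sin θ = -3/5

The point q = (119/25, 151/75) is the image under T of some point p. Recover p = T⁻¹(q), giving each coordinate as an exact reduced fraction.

p = (1/3, 2)

T1 = [3/5 -4/5 0; 4/5 3/5 0; 0 0 1]
T2·T1 = [3/5 -4/5 4; 4/5 3/5 3; 0 0 1]
T3·…·T1 = [24/25 -7/25 5; 7/25 24/25 0; 0 0 1]
det M = 1; M⁻¹ = [24/25 7/25 -24/5; -7/25 24/25 7/5; 0 0 1]
M⁻¹ · (119/25, 151/75)ᵀ = (1/3, 2)ᵀ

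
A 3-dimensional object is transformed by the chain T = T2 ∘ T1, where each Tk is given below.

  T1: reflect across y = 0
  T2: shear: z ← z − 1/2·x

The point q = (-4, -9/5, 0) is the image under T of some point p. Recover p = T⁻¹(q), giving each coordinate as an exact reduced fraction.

T1 = [1 0 0 0; 0 -1 0 0; 0 0 1 0; 0 0 0 1]
T2·T1 = [1 0 0 0; 0 -1 0 0; -1/2 0 1 0; 0 0 0 1]
det M = -1; M⁻¹ = [1 0 0 0; 0 -1 0 0; 1/2 0 1 0; 0 0 0 1]
M⁻¹ · (-4, -9/5, 0)ᵀ = (-4, 9/5, -2)ᵀ

p = (-4, 9/5, -2)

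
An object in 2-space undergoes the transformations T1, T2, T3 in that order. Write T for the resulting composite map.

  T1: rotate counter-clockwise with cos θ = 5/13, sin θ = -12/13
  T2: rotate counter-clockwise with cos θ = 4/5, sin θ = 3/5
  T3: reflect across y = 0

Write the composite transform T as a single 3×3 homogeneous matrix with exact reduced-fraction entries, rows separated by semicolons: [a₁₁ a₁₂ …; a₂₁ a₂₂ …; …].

T1 = [5/13 12/13 0; -12/13 5/13 0; 0 0 1]
T2·T1 = [56/65 33/65 0; -33/65 56/65 0; 0 0 1]
T3·…·T1 = [56/65 33/65 0; 33/65 -56/65 0; 0 0 1]

T = [56/65 33/65 0; 33/65 -56/65 0; 0 0 1]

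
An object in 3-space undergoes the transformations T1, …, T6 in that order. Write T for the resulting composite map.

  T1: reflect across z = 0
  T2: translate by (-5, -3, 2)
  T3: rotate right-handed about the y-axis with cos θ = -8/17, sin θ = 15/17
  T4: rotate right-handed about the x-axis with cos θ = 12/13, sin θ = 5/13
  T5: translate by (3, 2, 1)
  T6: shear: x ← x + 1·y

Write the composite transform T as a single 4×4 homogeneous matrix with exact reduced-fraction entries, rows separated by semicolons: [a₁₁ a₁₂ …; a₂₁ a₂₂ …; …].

T = [-29/221 12/13 -235/221 1108/221; 75/221 12/13 -40/221 -465/221; -180/221 5/13 96/221 674/221; 0 0 0 1]

T1 = [1 0 0 0; 0 1 0 0; 0 0 -1 0; 0 0 0 1]
T2·T1 = [1 0 0 -5; 0 1 0 -3; 0 0 -1 2; 0 0 0 1]
T3·…·T1 = [-8/17 0 -15/17 70/17; 0 1 0 -3; -15/17 0 8/17 59/17; 0 0 0 1]
T4·…·T1 = [-8/17 0 -15/17 70/17; 75/221 12/13 -40/221 -907/221; -180/221 5/13 96/221 453/221; 0 0 0 1]
T5·…·T1 = [-8/17 0 -15/17 121/17; 75/221 12/13 -40/221 -465/221; -180/221 5/13 96/221 674/221; 0 0 0 1]
T6·…·T1 = [-29/221 12/13 -235/221 1108/221; 75/221 12/13 -40/221 -465/221; -180/221 5/13 96/221 674/221; 0 0 0 1]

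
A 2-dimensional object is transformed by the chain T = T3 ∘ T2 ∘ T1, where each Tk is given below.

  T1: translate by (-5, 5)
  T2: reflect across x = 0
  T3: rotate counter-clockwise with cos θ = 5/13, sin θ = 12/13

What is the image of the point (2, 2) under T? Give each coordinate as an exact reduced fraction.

T1 translate by (-5, 5): (2, 2) → (-3, 7)
T2 reflect across x = 0: (-3, 7) → (3, 7)
T3 rotate counter-clockwise with cos θ = 5/13, sin θ = 12/13: (3, 7) → (-69/13, 71/13)

T(p) = (-69/13, 71/13)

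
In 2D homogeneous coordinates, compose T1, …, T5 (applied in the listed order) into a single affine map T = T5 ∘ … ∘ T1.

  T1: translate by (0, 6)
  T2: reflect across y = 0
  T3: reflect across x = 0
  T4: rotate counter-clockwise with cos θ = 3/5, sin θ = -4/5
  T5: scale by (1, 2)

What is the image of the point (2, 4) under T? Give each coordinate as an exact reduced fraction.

T(p) = (-46/5, -44/5)

T1 translate by (0, 6): (2, 4) → (2, 10)
T2 reflect across y = 0: (2, 10) → (2, -10)
T3 reflect across x = 0: (2, -10) → (-2, -10)
T4 rotate counter-clockwise with cos θ = 3/5, sin θ = -4/5: (-2, -10) → (-46/5, -22/5)
T5 scale by (1, 2): (-46/5, -22/5) → (-46/5, -44/5)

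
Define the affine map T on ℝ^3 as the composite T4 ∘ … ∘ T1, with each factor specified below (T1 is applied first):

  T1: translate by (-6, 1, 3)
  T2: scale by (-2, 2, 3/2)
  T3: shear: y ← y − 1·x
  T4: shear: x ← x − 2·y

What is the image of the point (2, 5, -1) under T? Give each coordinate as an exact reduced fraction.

T1 translate by (-6, 1, 3): (2, 5, -1) → (-4, 6, 2)
T2 scale by (-2, 2, 3/2): (-4, 6, 2) → (8, 12, 3)
T3 shear: y ← y − 1·x: (8, 12, 3) → (8, 4, 3)
T4 shear: x ← x − 2·y: (8, 4, 3) → (0, 4, 3)

T(p) = (0, 4, 3)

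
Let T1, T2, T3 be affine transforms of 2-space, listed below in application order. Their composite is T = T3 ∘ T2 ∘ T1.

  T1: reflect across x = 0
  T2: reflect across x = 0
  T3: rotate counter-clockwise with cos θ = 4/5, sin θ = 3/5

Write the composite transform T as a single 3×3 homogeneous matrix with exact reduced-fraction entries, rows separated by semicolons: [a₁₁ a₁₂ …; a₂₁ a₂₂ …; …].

T1 = [-1 0 0; 0 1 0; 0 0 1]
T2·T1 = [1 0 0; 0 1 0; 0 0 1]
T3·…·T1 = [4/5 -3/5 0; 3/5 4/5 0; 0 0 1]

T = [4/5 -3/5 0; 3/5 4/5 0; 0 0 1]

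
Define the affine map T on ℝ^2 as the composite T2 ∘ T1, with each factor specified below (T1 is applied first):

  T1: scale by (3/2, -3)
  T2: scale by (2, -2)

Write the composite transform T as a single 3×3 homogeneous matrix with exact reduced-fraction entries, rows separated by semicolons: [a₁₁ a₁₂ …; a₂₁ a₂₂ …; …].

T = [3 0 0; 0 6 0; 0 0 1]

T1 = [3/2 0 0; 0 -3 0; 0 0 1]
T2·T1 = [3 0 0; 0 6 0; 0 0 1]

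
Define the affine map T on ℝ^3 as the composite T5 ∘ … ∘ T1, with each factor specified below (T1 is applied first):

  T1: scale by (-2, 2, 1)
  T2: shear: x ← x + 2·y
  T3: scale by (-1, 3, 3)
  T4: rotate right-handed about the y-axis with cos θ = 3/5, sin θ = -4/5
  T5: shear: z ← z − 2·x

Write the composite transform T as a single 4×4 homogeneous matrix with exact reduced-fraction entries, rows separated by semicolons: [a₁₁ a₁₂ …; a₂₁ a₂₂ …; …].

T1 = [-2 0 0 0; 0 2 0 0; 0 0 1 0; 0 0 0 1]
T2·T1 = [-2 4 0 0; 0 2 0 0; 0 0 1 0; 0 0 0 1]
T3·…·T1 = [2 -4 0 0; 0 6 0 0; 0 0 3 0; 0 0 0 1]
T4·…·T1 = [6/5 -12/5 -12/5 0; 0 6 0 0; 8/5 -16/5 9/5 0; 0 0 0 1]
T5·…·T1 = [6/5 -12/5 -12/5 0; 0 6 0 0; -4/5 8/5 33/5 0; 0 0 0 1]

T = [6/5 -12/5 -12/5 0; 0 6 0 0; -4/5 8/5 33/5 0; 0 0 0 1]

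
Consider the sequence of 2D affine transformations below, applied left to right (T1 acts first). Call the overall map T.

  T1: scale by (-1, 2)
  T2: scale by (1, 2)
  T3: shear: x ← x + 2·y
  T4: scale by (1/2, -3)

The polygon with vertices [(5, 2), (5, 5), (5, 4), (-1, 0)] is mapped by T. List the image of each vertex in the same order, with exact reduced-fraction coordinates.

image vertices: (11/2, -24), (35/2, -60), (27/2, -48), (1/2, 0)

T1 scale by (-1, 2): (5, 2) → (-5, 4); (5, 5) → (-5, 10); (5, 4) → (-5, 8); (-1, 0) → (1, 0)
T2 scale by (1, 2): (-5, 4) → (-5, 8); (-5, 10) → (-5, 20); (-5, 8) → (-5, 16); (1, 0) → (1, 0)
T3 shear: x ← x + 2·y: (-5, 8) → (11, 8); (-5, 20) → (35, 20); (-5, 16) → (27, 16); (1, 0) → (1, 0)
T4 scale by (1/2, -3): (11, 8) → (11/2, -24); (35, 20) → (35/2, -60); (27, 16) → (27/2, -48); (1, 0) → (1/2, 0)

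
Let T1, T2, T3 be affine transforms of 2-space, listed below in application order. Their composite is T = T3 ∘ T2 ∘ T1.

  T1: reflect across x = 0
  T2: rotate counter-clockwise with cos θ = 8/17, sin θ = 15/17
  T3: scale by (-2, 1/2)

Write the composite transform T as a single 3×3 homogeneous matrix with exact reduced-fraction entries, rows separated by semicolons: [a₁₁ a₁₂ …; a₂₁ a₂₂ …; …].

T = [16/17 30/17 0; -15/34 4/17 0; 0 0 1]

T1 = [-1 0 0; 0 1 0; 0 0 1]
T2·T1 = [-8/17 -15/17 0; -15/17 8/17 0; 0 0 1]
T3·…·T1 = [16/17 30/17 0; -15/34 4/17 0; 0 0 1]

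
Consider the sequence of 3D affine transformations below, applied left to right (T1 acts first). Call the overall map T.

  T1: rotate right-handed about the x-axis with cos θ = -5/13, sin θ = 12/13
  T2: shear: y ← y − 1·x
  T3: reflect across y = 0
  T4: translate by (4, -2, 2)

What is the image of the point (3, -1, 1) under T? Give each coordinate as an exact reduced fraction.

T1 rotate right-handed about the x-axis with cos θ = -5/13, sin θ = 12/13: (3, -1, 1) → (3, -7/13, -17/13)
T2 shear: y ← y − 1·x: (3, -7/13, -17/13) → (3, -46/13, -17/13)
T3 reflect across y = 0: (3, -46/13, -17/13) → (3, 46/13, -17/13)
T4 translate by (4, -2, 2): (3, 46/13, -17/13) → (7, 20/13, 9/13)

T(p) = (7, 20/13, 9/13)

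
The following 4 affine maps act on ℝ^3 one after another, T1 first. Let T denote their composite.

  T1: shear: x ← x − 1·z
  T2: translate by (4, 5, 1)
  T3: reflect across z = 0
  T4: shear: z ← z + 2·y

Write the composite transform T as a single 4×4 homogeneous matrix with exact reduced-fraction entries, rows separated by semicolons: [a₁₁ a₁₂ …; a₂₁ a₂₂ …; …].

T1 = [1 0 -1 0; 0 1 0 0; 0 0 1 0; 0 0 0 1]
T2·T1 = [1 0 -1 4; 0 1 0 5; 0 0 1 1; 0 0 0 1]
T3·…·T1 = [1 0 -1 4; 0 1 0 5; 0 0 -1 -1; 0 0 0 1]
T4·…·T1 = [1 0 -1 4; 0 1 0 5; 0 2 -1 9; 0 0 0 1]

T = [1 0 -1 4; 0 1 0 5; 0 2 -1 9; 0 0 0 1]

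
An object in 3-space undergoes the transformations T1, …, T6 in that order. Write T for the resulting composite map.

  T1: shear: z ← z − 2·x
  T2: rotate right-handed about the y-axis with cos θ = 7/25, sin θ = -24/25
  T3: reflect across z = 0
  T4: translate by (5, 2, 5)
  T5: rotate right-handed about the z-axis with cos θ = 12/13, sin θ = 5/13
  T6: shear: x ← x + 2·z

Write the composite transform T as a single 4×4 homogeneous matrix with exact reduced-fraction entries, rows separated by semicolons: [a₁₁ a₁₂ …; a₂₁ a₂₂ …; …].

T = [16/13 -5/13 -94/65 180/13; 11/13 12/13 -24/65 49/13; -2/5 0 -7/25 5; 0 0 0 1]

T1 = [1 0 0 0; 0 1 0 0; -2 0 1 0; 0 0 0 1]
T2·T1 = [11/5 0 -24/25 0; 0 1 0 0; 2/5 0 7/25 0; 0 0 0 1]
T3·…·T1 = [11/5 0 -24/25 0; 0 1 0 0; -2/5 0 -7/25 0; 0 0 0 1]
T4·…·T1 = [11/5 0 -24/25 5; 0 1 0 2; -2/5 0 -7/25 5; 0 0 0 1]
T5·…·T1 = [132/65 -5/13 -288/325 50/13; 11/13 12/13 -24/65 49/13; -2/5 0 -7/25 5; 0 0 0 1]
T6·…·T1 = [16/13 -5/13 -94/65 180/13; 11/13 12/13 -24/65 49/13; -2/5 0 -7/25 5; 0 0 0 1]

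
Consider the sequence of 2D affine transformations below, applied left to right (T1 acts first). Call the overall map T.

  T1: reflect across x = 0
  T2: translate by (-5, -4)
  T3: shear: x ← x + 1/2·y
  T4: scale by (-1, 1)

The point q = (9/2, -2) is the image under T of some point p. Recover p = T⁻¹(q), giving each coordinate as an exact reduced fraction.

p = (-3/2, 2)

T1 = [-1 0 0; 0 1 0; 0 0 1]
T2·T1 = [-1 0 -5; 0 1 -4; 0 0 1]
T3·…·T1 = [-1 1/2 -7; 0 1 -4; 0 0 1]
T4·…·T1 = [1 -1/2 7; 0 1 -4; 0 0 1]
det M = 1; M⁻¹ = [1 1/2 -5; 0 1 4; 0 0 1]
M⁻¹ · (9/2, -2)ᵀ = (-3/2, 2)ᵀ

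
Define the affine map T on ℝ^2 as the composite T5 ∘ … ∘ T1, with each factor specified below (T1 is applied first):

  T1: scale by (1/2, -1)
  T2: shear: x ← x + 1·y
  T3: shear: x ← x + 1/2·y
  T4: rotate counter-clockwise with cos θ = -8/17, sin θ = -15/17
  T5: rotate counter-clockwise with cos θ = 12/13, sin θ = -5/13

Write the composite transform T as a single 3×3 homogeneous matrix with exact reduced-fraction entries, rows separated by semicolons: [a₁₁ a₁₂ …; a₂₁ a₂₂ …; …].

T = [-171/442 233/442 0; -70/221 381/221 0; 0 0 1]

T1 = [1/2 0 0; 0 -1 0; 0 0 1]
T2·T1 = [1/2 -1 0; 0 -1 0; 0 0 1]
T3·…·T1 = [1/2 -3/2 0; 0 -1 0; 0 0 1]
T4·…·T1 = [-4/17 -3/17 0; -15/34 61/34 0; 0 0 1]
T5·…·T1 = [-171/442 233/442 0; -70/221 381/221 0; 0 0 1]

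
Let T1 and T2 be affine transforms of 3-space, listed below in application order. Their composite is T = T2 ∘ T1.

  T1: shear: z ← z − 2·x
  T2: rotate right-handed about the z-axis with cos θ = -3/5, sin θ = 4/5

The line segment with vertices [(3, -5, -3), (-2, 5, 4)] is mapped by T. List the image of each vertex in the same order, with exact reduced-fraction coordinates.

T1 shear: z ← z − 2·x: (3, -5, -3) → (3, -5, -9); (-2, 5, 4) → (-2, 5, 8)
T2 rotate right-handed about the z-axis with cos θ = -3/5, sin θ = 4/5: (3, -5, -9) → (11/5, 27/5, -9); (-2, 5, 8) → (-14/5, -23/5, 8)

image vertices: (11/5, 27/5, -9), (-14/5, -23/5, 8)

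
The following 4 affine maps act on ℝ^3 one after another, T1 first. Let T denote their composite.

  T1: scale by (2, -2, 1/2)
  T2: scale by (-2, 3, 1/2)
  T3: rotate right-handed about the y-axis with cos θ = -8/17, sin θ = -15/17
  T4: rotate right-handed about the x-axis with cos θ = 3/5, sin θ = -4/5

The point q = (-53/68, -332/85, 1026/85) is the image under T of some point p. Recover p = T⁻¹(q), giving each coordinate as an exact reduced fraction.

T1 = [2 0 0 0; 0 -2 0 0; 0 0 1/2 0; 0 0 0 1]
T2·T1 = [-4 0 0 0; 0 -6 0 0; 0 0 1/4 0; 0 0 0 1]
T3·…·T1 = [32/17 0 -15/68 0; 0 -6 0 0; -60/17 0 -2/17 0; 0 0 0 1]
T4·…·T1 = [32/17 0 -15/68 0; -48/17 -18/5 -8/85 0; -36/17 24/5 -6/85 0; 0 0 0 1]
det M = 6; M⁻¹ = [2/17 -3/17 -9/68 0; 0 -1/10 2/15 0; -60/17 -128/85 -96/85 0; 0 0 0 1]
M⁻¹ · (-53/68, -332/85, 1026/85)ᵀ = (-1, 2, -5)ᵀ

p = (-1, 2, -5)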